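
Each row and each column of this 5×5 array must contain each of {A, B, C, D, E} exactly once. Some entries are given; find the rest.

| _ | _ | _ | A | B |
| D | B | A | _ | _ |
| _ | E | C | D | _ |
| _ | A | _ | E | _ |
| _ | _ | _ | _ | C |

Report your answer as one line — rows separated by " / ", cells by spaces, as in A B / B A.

At row 2, column 4: row 2 has {A,B,D}; column 4 has {A,D,E}; that leaves C.
At row 2, column 5: row 2 has {A,B,C,D}; column 5 has {B,C}; that leaves E.
At row 3, column 5: row 3 has {C,D,E}; column 5 has {B,C,E}; that leaves A.
At row 4, column 5: row 4 has {A,E}; column 5 has {A,B,C,E}; that leaves D.
At row 5, column 2: row 5 has {C}; column 2 has {A,B,E}; that leaves D.
At row 5, column 4: row 5 has {C,D}; column 4 has {A,C,D,E}; that leaves B.
At row 1, column 2: row 1 has {A,B}; column 2 has {A,B,D,E}; that leaves C.
At row 3, column 1: row 3 has {A,C,D,E}; column 1 has {D}; that leaves B.
At row 4, column 1: row 4 has {A,D,E}; column 1 has {B,D}; that leaves C.
At row 4, column 3: row 4 has {A,C,D,E}; column 3 has {A,C}; that leaves B.
At row 5, column 3: row 5 has {B,C,D}; column 3 has {A,B,C}; that leaves E.
At row 1, column 1: row 1 has {A,B,C}; column 1 has {B,C,D}; that leaves E.
At row 1, column 3: row 1 has {A,B,C,E}; column 3 has {A,B,C,E}; that leaves D.
At row 5, column 1: row 5 has {B,C,D,E}; column 1 has {B,C,D,E}; that leaves A.

E C D A B / D B A C E / B E C D A / C A B E D / A D E B C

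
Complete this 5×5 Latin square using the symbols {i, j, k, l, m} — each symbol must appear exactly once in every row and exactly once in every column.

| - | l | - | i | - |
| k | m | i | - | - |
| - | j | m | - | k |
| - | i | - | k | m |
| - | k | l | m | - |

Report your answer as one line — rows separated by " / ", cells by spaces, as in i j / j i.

m l k i j / k m i j l / i j m l k / l i j k m / j k l m i

Cell (r1,c5): row 1 has {i,l}; column 5 has {k,m} → j.
Cell (r2,c5): row 2 has {i,k,m}; column 5 has {j,k,m} → l.
Cell (r3,c4): row 3 has {j,k,m}; column 4 has {i,k,m} → l.
Cell (r4,c3): row 4 has {i,k,m}; column 3 has {i,l,m} → j.
Cell (r5,c5): row 5 has {k,l,m}; column 5 has {j,k,l,m} → i.
Cell (r1,c1): row 1 has {i,j,l}; column 1 has {k} → m.
Cell (r1,c3): row 1 has {i,j,l,m}; column 3 has {i,j,l,m} → k.
Cell (r2,c4): row 2 has {i,k,l,m}; column 4 has {i,k,l,m} → j.
Cell (r3,c1): row 3 has {j,k,l,m}; column 1 has {k,m} → i.
Cell (r4,c1): row 4 has {i,j,k,m}; column 1 has {i,k,m} → l.
Cell (r5,c1): row 5 has {i,k,l,m}; column 1 has {i,k,l,m} → j.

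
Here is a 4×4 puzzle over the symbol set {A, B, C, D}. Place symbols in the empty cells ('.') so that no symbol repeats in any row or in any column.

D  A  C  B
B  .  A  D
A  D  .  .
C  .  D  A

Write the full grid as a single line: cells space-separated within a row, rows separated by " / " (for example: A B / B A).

At row 2, column 2: row 2 has {A,B,D}; column 2 has {A,D}; that leaves C.
At row 3, column 3: row 3 has {A,D}; column 3 has {A,C,D}; that leaves B.
At row 3, column 4: row 3 has {A,B,D}; column 4 has {A,B,D}; that leaves C.
At row 4, column 2: row 4 has {A,C,D}; column 2 has {A,C,D}; that leaves B.

D A C B / B C A D / A D B C / C B D A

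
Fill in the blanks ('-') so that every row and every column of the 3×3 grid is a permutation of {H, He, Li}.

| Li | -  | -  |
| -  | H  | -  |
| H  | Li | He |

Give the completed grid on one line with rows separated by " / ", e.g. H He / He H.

Li He H / He H Li / H Li He

(r1,c2): row 1 has {Li}; column 2 has {H,Li}, so it must be He.
(r1,c3): row 1 has {He,Li}; column 3 has {He}, so it must be H.
(r2,c1): row 2 has {H}; column 1 has {H,Li}, so it must be He.
(r2,c3): row 2 has {H,He}; column 3 has {H,He}, so it must be Li.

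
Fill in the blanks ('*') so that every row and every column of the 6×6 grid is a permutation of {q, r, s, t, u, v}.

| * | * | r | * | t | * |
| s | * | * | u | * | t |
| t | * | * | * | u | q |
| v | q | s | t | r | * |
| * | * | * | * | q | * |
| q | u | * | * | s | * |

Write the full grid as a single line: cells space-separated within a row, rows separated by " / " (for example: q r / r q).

u v r q t s / s r q u v t / t s v r u q / v q s t r u / r t u s q v / q u t v s r

(r1,c1): row 1 has {r,t}; column 1 has {q,s,t,v}, so it must be u.
(r2,c5): row 2 has {s,t,u}; column 5 has {q,r,s,t,u}, so it must be v.
(r3,c3): row 3 has {q,t,u}; column 3 has {r,s}, so it must be v.
(r4,c6): row 4 has {q,r,s,t,v}; column 6 has {q,t}, so it must be u.
(r5,c1): row 5 has {q}; column 1 has {q,s,t,u,v}, so it must be r.
(r6,c3): row 6 has {q,s,u}; column 3 has {r,s,v}, so it must be t.
(r2,c2): row 2 has {s,t,u,v}; column 2 has {q,u}, so it must be r.
(r2,c3): row 2 has {r,s,t,u,v}; column 3 has {r,s,t,v}, so it must be q.
(r3,c2): row 3 has {q,t,u,v}; column 2 has {q,r,u}, so it must be s.
(r3,c4): row 3 has {q,s,t,u,v}; column 4 has {t,u}, so it must be r.
(r5,c3): row 5 has {q,r}; column 3 has {q,r,s,t,v}, so it must be u.
(r6,c4): row 6 has {q,s,t,u}; column 4 has {r,t,u}, so it must be v.
(r6,c6): row 6 has {q,s,t,u,v}; column 6 has {q,t,u}, so it must be r.
(r1,c2): row 1 has {r,t,u}; column 2 has {q,r,s,u}, so it must be v.
(r1,c6): row 1 has {r,t,u,v}; column 6 has {q,r,t,u}, so it must be s.
(r5,c2): row 5 has {q,r,u}; column 2 has {q,r,s,u,v}, so it must be t.
(r5,c4): row 5 has {q,r,t,u}; column 4 has {r,t,u,v}, so it must be s.
(r5,c6): row 5 has {q,r,s,t,u}; column 6 has {q,r,s,t,u}, so it must be v.
(r1,c4): row 1 has {r,s,t,u,v}; column 4 has {r,s,t,u,v}, so it must be q.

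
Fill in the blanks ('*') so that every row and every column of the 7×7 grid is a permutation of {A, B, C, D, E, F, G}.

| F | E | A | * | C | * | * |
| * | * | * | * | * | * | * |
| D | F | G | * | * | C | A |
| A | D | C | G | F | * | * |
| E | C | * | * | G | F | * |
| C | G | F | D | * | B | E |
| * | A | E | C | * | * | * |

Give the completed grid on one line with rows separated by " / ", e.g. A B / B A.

F E A B C D G / G B D F E A C / D F G E B C A / A D C G F E B / E C B A G F D / C G F D A B E / B A E C D G F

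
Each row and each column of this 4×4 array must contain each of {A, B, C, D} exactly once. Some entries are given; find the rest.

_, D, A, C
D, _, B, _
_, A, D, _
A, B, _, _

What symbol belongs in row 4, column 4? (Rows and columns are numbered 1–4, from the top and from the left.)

D

(r1,c1) = B
(r2,c2) = C
(r2,c4) = A
(r3,c1) = C
(r3,c4) = B
(r4,c3) = C
(r4,c4) = D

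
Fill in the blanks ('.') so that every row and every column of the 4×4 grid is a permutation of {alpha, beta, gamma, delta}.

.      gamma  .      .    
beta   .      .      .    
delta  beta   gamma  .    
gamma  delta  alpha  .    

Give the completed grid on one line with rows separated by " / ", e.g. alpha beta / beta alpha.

alpha gamma beta delta / beta alpha delta gamma / delta beta gamma alpha / gamma delta alpha beta

(r1,c1) = alpha
(r2,c2) = alpha
(r2,c3) = delta
(r2,c4) = gamma
(r3,c4) = alpha
(r4,c4) = beta
(r1,c3) = beta
(r1,c4) = delta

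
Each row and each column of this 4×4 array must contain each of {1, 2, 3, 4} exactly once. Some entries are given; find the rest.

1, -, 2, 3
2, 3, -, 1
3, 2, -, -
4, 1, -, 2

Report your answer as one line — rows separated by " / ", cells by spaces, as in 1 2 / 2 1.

1 4 2 3 / 2 3 4 1 / 3 2 1 4 / 4 1 3 2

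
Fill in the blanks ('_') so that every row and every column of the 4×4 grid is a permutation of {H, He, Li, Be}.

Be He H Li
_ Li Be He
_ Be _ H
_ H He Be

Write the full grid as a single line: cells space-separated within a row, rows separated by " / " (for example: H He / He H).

Be He H Li / H Li Be He / He Be Li H / Li H He Be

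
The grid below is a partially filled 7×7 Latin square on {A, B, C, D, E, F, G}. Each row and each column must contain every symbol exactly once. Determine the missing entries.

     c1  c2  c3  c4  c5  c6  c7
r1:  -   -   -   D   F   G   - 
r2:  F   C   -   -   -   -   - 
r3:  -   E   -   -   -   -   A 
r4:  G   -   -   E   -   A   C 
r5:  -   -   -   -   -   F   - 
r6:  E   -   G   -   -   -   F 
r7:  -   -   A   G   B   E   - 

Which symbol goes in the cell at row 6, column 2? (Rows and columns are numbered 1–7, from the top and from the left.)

D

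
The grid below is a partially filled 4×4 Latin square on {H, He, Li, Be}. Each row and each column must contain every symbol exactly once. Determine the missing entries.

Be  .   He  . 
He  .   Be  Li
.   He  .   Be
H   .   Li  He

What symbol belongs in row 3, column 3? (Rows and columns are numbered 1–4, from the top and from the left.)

(r1,c4) = H
(r2,c2) = H
(r3,c1) = Li
(r3,c3) = H

H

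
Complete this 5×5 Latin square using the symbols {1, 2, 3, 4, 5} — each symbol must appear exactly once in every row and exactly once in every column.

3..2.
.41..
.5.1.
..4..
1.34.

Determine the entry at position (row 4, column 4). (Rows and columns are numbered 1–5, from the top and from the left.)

5

(r1,c2) = 1
(r1,c3) = 5
(r1,c5) = 4
(r3,c3) = 2
(r3,c5) = 3
(r5,c2) = 2
(r5,c5) = 5
(r2,c5) = 2
(r3,c1) = 4
(r4,c2) = 3
(r4,c4) = 5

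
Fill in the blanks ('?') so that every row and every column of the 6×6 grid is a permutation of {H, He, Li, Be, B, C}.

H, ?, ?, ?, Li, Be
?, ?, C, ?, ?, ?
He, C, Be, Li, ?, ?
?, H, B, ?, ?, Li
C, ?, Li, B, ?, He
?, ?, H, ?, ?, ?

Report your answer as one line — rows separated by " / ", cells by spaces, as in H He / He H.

H B He C Li Be / Li He C H Be B / He C Be Li B H / Be H B He C Li / C Be Li B H He / B Li H Be He C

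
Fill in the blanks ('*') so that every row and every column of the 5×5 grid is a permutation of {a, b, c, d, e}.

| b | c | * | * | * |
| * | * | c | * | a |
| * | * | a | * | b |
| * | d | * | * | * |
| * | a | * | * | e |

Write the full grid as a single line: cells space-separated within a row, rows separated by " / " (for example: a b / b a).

b c e a d / e b c d a / d e a c b / a d b e c / c a d b e

At row 1, column 5: row 1 has {b,c}; column 5 has {a,b,e}; that leaves d.
At row 3, column 2: row 3 has {a,b}; column 2 has {a,c,d}; that leaves e.
At row 4, column 5: row 4 has {d}; column 5 has {a,b,d,e}; that leaves c.
At row 1, column 3: row 1 has {b,c,d}; column 3 has {a,c}; that leaves e.
At row 1, column 4: row 1 has {b,c,d,e}; column 4 is empty so far; that leaves a.
At row 2, column 2: row 2 has {a,c}; column 2 has {a,c,d,e}; that leaves b.
At row 4, column 3: row 4 has {c,d}; column 3 has {a,c,e}; that leaves b.
At row 4, column 4: row 4 has {b,c,d}; column 4 has {a}; that leaves e.
At row 5, column 3: row 5 has {a,e}; column 3 has {a,b,c,e}; that leaves d.
At row 2, column 4: row 2 has {a,b,c}; column 4 has {a,e}; that leaves d.
At row 3, column 4: row 3 has {a,b,e}; column 4 has {a,d,e}; that leaves c.
At row 4, column 1: row 4 has {b,c,d,e}; column 1 has {b}; that leaves a.
At row 5, column 1: row 5 has {a,d,e}; column 1 has {a,b}; that leaves c.
At row 5, column 4: row 5 has {a,c,d,e}; column 4 has {a,c,d,e}; that leaves b.
At row 2, column 1: row 2 has {a,b,c,d}; column 1 has {a,b,c}; that leaves e.
At row 3, column 1: row 3 has {a,b,c,e}; column 1 has {a,b,c,e}; that leaves d.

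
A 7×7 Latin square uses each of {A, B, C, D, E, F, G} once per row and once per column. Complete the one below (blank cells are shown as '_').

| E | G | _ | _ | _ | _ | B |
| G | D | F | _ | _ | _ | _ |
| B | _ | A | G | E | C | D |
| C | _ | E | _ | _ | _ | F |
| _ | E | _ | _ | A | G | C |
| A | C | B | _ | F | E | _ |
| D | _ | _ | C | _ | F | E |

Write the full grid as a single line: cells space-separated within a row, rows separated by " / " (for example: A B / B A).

(r2,c7) = A
(r3,c2) = F
(r5,c1) = F
(r5,c3) = D
(r5,c4) = B
(r6,c4) = D
(r6,c7) = G
(r7,c3) = G
(r7,c5) = B
(r1,c3) = C
(r1,c5) = D
(r1,c6) = A
(r2,c4) = E
(r2,c5) = C
(r2,c6) = B
(r4,c4) = A
(r4,c5) = G
(r4,c6) = D
(r7,c2) = A
(r1,c4) = F
(r4,c2) = B

E G C F D A B / G D F E C B A / B F A G E C D / C B E A G D F / F E D B A G C / A C B D F E G / D A G C B F E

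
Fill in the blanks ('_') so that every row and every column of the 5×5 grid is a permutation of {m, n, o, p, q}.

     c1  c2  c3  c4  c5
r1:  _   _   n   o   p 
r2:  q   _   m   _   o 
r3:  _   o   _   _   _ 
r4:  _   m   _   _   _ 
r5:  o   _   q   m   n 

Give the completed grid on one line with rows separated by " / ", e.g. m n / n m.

Cell (r1,c1): row 1 has {n,o,p}; column 1 has {o,q} → m.
Cell (r1,c2): row 1 has {m,n,o,p}; column 2 has {m,o} → q.
Cell (r3,c3): row 3 has {o}; column 3 has {m,n,q} → p.
Cell (r4,c3): row 4 has {m}; column 3 has {m,n,p,q} → o.
Cell (r4,c5): row 4 has {m,o}; column 5 has {n,o,p} → q.
Cell (r5,c2): row 5 has {m,n,o,q}; column 2 has {m,o,q} → p.
Cell (r2,c2): row 2 has {m,o,q}; column 2 has {m,o,p,q} → n.
Cell (r2,c4): row 2 has {m,n,o,q}; column 4 has {m,o} → p.
Cell (r3,c1): row 3 has {o,p}; column 1 has {m,o,q} → n.
Cell (r3,c4): row 3 has {n,o,p}; column 4 has {m,o,p} → q.
Cell (r3,c5): row 3 has {n,o,p,q}; column 5 has {n,o,p,q} → m.
Cell (r4,c1): row 4 has {m,o,q}; column 1 has {m,n,o,q} → p.
Cell (r4,c4): row 4 has {m,o,p,q}; column 4 has {m,o,p,q} → n.

m q n o p / q n m p o / n o p q m / p m o n q / o p q m n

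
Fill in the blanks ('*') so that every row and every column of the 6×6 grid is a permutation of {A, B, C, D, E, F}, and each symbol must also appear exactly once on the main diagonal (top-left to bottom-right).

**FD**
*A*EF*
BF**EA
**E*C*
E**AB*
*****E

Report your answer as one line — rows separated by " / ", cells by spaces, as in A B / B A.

row 1 has {D,F}; column 1 has {B,E}; the diagonal has {A,B,E} — only C is left for (r1,c1).
row 1 has {C,D,F}; column 5 has {B,C,E,F} — only A is left for (r1,c5).
row 1 has {A,C,D,F}; column 6 has {A,E} — only B is left for (r1,c6).
row 2 has {A,E,F}; column 1 has {B,C,E} — only D is left for (r2,c1).
row 2 has {A,D,E,F}; column 6 has {A,B,E} — only C is left for (r2,c6).
row 3 has {A,B,E,F}; column 3 has {E,F}; the diagonal has {A,B,C,E} — only D is left for (r3,c3).
row 3 has {A,B,D,E,F}; column 4 has {A,D,E} — only C is left for (r3,c4).
row 4 has {C,E}; column 4 has {A,C,D,E}; the diagonal has {A,B,C,D,E} — only F is left for (r4,c4).
row 4 has {C,E,F}; column 6 has {A,B,C,E} — only D is left for (r4,c6).
row 5 has {A,B,E}; column 3 has {D,E,F} — only C is left for (r5,c3).
row 5 has {A,B,C,E}; column 6 has {A,B,C,D,E} — only F is left for (r5,c6).
row 6 has {E}; column 4 has {A,C,D,E,F} — only B is left for (r6,c4).
row 6 has {B,E}; column 5 has {A,B,C,E,F} — only D is left for (r6,c5).
row 1 has {A,B,C,D,F}; column 2 has {A,F} — only E is left for (r1,c2).
row 2 has {A,C,D,E,F}; column 3 has {C,D,E,F} — only B is left for (r2,c3).
row 4 has {C,D,E,F}; column 1 has {B,C,D,E} — only A is left for (r4,c1).
row 4 has {A,C,D,E,F}; column 2 has {A,E,F} — only B is left for (r4,c2).
row 5 has {A,B,C,E,F}; column 2 has {A,B,E,F} — only D is left for (r5,c2).
row 6 has {B,D,E}; column 1 has {A,B,C,D,E} — only F is left for (r6,c1).
row 6 has {B,D,E,F}; column 2 has {A,B,D,E,F} — only C is left for (r6,c2).
row 6 has {B,C,D,E,F}; column 3 has {B,C,D,E,F} — only A is left for (r6,c3).

C E F D A B / D A B E F C / B F D C E A / A B E F C D / E D C A B F / F C A B D E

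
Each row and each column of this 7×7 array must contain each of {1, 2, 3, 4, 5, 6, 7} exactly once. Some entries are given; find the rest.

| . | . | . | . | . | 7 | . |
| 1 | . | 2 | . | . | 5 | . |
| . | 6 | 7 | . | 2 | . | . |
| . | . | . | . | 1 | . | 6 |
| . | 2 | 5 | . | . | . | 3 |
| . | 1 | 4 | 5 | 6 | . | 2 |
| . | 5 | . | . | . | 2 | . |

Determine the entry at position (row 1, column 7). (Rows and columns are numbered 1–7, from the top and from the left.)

(r4,c3) = 3
(r4,c6) = 4
(r6,c6) = 3
(r3,c6) = 1
(r4,c2) = 7
(r4,c4) = 2
(r5,c6) = 6
(r6,c1) = 7
(r4,c1) = 5
(r5,c1) = 4
(r5,c5) = 7
(r3,c1) = 3
(r3,c4) = 4
(r3,c7) = 5
(r5,c4) = 1
(r7,c1) = 6
(r7,c3) = 1
(r1,c1) = 2
(r1,c3) = 6
(r1,c4) = 3
(r7,c4) = 7
(r7,c7) = 4
(r1,c2) = 4
(r1,c5) = 5
(r1,c7) = 1

1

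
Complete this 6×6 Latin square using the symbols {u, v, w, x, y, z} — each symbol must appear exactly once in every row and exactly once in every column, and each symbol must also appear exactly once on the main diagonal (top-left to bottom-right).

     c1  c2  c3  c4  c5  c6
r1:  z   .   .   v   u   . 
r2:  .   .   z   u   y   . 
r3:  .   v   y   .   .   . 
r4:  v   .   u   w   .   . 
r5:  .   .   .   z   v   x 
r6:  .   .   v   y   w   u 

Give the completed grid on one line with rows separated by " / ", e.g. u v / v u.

(r2,c2) = x
(r3,c4) = x
(r3,c5) = z
(r3,c6) = w
(r4,c5) = x
(r5,c3) = w
(r6,c1) = x
(r6,c2) = z
(r1,c3) = x
(r1,c6) = y
(r2,c1) = w
(r2,c6) = v
(r3,c1) = u
(r4,c2) = y
(r4,c6) = z
(r5,c1) = y
(r5,c2) = u
(r1,c2) = w

z w x v u y / w x z u y v / u v y x z w / v y u w x z / y u w z v x / x z v y w u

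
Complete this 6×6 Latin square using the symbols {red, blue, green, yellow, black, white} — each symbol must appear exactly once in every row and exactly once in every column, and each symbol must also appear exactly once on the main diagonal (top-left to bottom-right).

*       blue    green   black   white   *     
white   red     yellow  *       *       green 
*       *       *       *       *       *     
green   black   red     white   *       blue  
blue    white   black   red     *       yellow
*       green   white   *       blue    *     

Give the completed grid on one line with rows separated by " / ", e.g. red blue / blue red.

yellow blue green black white red / white red yellow blue black green / black yellow blue green red white / green black red white yellow blue / blue white black red green yellow / red green white yellow blue black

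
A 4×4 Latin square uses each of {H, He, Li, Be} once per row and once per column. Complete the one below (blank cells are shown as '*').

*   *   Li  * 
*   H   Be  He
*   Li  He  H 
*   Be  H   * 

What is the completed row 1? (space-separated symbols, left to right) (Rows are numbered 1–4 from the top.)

H He Li Be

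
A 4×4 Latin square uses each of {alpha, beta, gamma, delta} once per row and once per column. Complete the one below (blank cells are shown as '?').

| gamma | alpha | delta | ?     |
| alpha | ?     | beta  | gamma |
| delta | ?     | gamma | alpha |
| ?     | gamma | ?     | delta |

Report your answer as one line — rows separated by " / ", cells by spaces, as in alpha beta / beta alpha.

At row 1, column 4: row 1 has {alpha,gamma,delta}; column 4 has {alpha,gamma,delta}; that leaves beta.
At row 2, column 2: row 2 has {alpha,beta,gamma}; column 2 has {alpha,gamma}; that leaves delta.
At row 3, column 2: row 3 has {alpha,gamma,delta}; column 2 has {alpha,gamma,delta}; that leaves beta.
At row 4, column 1: row 4 has {gamma,delta}; column 1 has {alpha,gamma,delta}; that leaves beta.
At row 4, column 3: row 4 has {beta,gamma,delta}; column 3 has {beta,gamma,delta}; that leaves alpha.

gamma alpha delta beta / alpha delta beta gamma / delta beta gamma alpha / beta gamma alpha delta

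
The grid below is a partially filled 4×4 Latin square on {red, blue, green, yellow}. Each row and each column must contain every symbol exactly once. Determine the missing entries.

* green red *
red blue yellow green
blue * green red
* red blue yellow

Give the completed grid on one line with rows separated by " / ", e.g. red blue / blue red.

yellow green red blue / red blue yellow green / blue yellow green red / green red blue yellow

(r1,c1) = yellow
(r1,c4) = blue
(r3,c2) = yellow
(r4,c1) = green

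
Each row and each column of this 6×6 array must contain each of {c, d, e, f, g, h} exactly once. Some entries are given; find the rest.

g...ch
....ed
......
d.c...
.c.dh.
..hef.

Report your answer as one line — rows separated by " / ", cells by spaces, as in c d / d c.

g e d f c h / h g f c e d / f h e g d c / d f c h g e / e c g d h f / c d h e f g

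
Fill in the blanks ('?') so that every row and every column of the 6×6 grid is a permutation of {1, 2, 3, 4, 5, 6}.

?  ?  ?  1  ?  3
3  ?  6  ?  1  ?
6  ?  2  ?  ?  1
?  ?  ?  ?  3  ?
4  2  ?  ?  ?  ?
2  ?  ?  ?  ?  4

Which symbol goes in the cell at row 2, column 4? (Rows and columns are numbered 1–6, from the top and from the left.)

4

Cell (r1,c1): row 1 has {1,3}; column 1 has {2,3,4,6} → 5.
Cell (r1,c3): row 1 has {1,3,5}; column 3 has {2,6} → 4.
Cell (r4,c1): row 4 has {3}; column 1 has {2,3,4,5,6} → 1.
Cell (r4,c3): row 4 has {1,3}; column 3 has {2,4,6} → 5.
Cell (r1,c2): row 1 has {1,3,4,5}; column 2 has {2} → 6.
Cell (r1,c5): row 1 has {1,3,4,5,6}; column 5 has {1,3} → 2.
Cell (r4,c2): row 4 has {1,3,5}; column 2 has {2,6} → 4.
Cell (r2,c2): row 2 has {1,3,6}; column 2 has {2,4,6} → 5.
Cell (r2,c6): row 2 has {1,3,5,6}; column 6 has {1,3,4} → 2.
Cell (r3,c2): row 3 has {1,2,6}; column 2 has {2,4,5,6} → 3.
Cell (r4,c6): row 4 has {1,3,4,5}; column 6 has {1,2,3,4} → 6.
Cell (r5,c6): row 5 has {2,4}; column 6 has {1,2,3,4,6} → 5.
Cell (r6,c2): row 6 has {2,4}; column 2 has {2,3,4,5,6} → 1.
Cell (r6,c3): row 6 has {1,2,4}; column 3 has {2,4,5,6} → 3.
Cell (r2,c4): row 2 has {1,2,3,5,6}; column 4 has {1} → 4.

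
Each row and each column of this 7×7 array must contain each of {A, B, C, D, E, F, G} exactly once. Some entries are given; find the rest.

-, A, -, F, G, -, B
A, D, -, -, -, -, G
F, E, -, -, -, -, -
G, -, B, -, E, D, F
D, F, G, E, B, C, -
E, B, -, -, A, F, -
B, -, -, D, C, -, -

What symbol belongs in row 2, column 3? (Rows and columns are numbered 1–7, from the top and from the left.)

row 1 has {A,B,F,G}; column 1 has {A,B,D,E,F,G} — only C is left for (r1,c1).
row 1 has {A,B,C,F,G}; column 6 has {C,D,F} — only E is left for (r1,c6).
row 2 has {A,D,G}; column 5 has {A,B,C,E,G} — only F is left for (r2,c5).
row 2 has {A,D,F,G}; column 6 has {C,D,E,F} — only B is left for (r2,c6).
row 3 has {E,F}; column 5 has {A,B,C,E,F,G} — only D is left for (r3,c5).
row 4 has {B,D,E,F,G}; column 2 has {A,B,D,E,F} — only C is left for (r4,c2).
row 4 has {B,C,D,E,F,G}; column 4 has {D,E,F} — only A is left for (r4,c4).
row 5 has {B,C,D,E,F,G}; column 7 has {B,F,G} — only A is left for (r5,c7).
row 7 has {B,C,D}; column 2 has {A,B,C,D,E,F} — only G is left for (r7,c2).
row 7 has {B,C,D,G}; column 6 has {B,C,D,E,F} — only A is left for (r7,c6).
row 7 has {A,B,C,D,G}; column 7 has {A,B,F,G} — only E is left for (r7,c7).
row 1 has {A,B,C,E,F,G}; column 3 has {B,G} — only D is left for (r1,c3).
row 2 has {A,B,D,F,G}; column 4 has {A,D,E,F} — only C is left for (r2,c4).
row 3 has {D,E,F}; column 6 has {A,B,C,D,E,F} — only G is left for (r3,c6).
row 3 has {D,E,F,G}; column 7 has {A,B,E,F,G} — only C is left for (r3,c7).
row 6 has {A,B,E,F}; column 3 has {B,D,G} — only C is left for (r6,c3).
row 6 has {A,B,C,E,F}; column 4 has {A,C,D,E,F} — only G is left for (r6,c4).
row 6 has {A,B,C,E,F,G}; column 7 has {A,B,C,E,F,G} — only D is left for (r6,c7).
row 7 has {A,B,C,D,E,G}; column 3 has {B,C,D,G} — only F is left for (r7,c3).
row 2 has {A,B,C,D,F,G}; column 3 has {B,C,D,F,G} — only E is left for (r2,c3).

E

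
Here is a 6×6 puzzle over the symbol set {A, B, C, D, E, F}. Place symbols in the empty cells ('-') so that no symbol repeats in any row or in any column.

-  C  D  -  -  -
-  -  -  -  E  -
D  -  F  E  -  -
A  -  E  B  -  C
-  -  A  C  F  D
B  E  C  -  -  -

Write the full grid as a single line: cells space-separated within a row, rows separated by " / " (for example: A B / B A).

Cell (r2,c3): row 2 has {E}; column 3 has {A,C,D,E,F} → B.
Cell (r4,c5): row 4 has {A,B,C,E}; column 5 has {E,F} → D.
Cell (r5,c1): row 5 has {A,C,D,F}; column 1 has {A,B,D} → E.
Cell (r5,c2): row 5 has {A,C,D,E,F}; column 2 has {C,E} → B.
Cell (r6,c5): row 6 has {B,C,E}; column 5 has {D,E,F} → A.
Cell (r6,c6): row 6 has {A,B,C,E}; column 6 has {C,D} → F.
Cell (r1,c1): row 1 has {C,D}; column 1 has {A,B,D,E} → F.
Cell (r1,c4): row 1 has {C,D,F}; column 4 has {B,C,E} → A.
Cell (r1,c5): row 1 has {A,C,D,F}; column 5 has {A,D,E,F} → B.
Cell (r1,c6): row 1 has {A,B,C,D,F}; column 6 has {C,D,F} → E.
Cell (r2,c1): row 2 has {B,E}; column 1 has {A,B,D,E,F} → C.
Cell (r2,c6): row 2 has {B,C,E}; column 6 has {C,D,E,F} → A.
Cell (r3,c2): row 3 has {D,E,F}; column 2 has {B,C,E} → A.
Cell (r3,c5): row 3 has {A,D,E,F}; column 5 has {A,B,D,E,F} → C.
Cell (r3,c6): row 3 has {A,C,D,E,F}; column 6 has {A,C,D,E,F} → B.
Cell (r4,c2): row 4 has {A,B,C,D,E}; column 2 has {A,B,C,E} → F.
Cell (r6,c4): row 6 has {A,B,C,E,F}; column 4 has {A,B,C,E} → D.
Cell (r2,c2): row 2 has {A,B,C,E}; column 2 has {A,B,C,E,F} → D.
Cell (r2,c4): row 2 has {A,B,C,D,E}; column 4 has {A,B,C,D,E} → F.

F C D A B E / C D B F E A / D A F E C B / A F E B D C / E B A C F D / B E C D A F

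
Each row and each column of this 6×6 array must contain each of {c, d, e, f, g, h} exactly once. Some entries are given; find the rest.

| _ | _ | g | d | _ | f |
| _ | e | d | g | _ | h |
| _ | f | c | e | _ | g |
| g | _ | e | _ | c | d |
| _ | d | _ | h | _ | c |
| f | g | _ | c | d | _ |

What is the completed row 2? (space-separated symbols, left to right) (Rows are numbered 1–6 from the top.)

c e d g f h

(r2,c1) = c
(r2,c5) = f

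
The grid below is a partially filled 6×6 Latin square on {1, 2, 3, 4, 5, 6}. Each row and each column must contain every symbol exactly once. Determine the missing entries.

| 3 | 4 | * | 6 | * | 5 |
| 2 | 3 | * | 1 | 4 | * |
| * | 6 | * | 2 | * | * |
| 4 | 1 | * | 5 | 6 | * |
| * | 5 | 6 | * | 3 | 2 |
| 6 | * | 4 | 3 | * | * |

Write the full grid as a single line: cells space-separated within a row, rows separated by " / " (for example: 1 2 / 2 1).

3 4 1 6 2 5 / 2 3 5 1 4 6 / 5 6 3 2 1 4 / 4 1 2 5 6 3 / 1 5 6 4 3 2 / 6 2 4 3 5 1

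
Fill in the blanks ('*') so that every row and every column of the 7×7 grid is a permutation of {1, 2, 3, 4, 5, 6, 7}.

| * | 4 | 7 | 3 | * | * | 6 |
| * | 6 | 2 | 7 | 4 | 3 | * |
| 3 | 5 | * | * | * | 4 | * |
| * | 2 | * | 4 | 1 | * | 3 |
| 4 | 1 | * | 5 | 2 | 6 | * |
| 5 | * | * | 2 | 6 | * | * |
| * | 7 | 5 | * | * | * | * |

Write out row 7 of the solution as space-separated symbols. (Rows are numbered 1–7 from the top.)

6 7 5 1 3 2 4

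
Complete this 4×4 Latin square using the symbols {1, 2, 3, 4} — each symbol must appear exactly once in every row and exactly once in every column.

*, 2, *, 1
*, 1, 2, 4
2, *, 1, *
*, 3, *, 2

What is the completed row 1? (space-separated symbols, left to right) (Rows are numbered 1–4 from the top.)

4 2 3 1

Cell (r2,c1): row 2 has {1,2,4}; column 1 has {2} → 3.
Cell (r3,c2): row 3 has {1,2}; column 2 has {1,2,3} → 4.
Cell (r3,c4): row 3 has {1,2,4}; column 4 has {1,2,4} → 3.
Cell (r4,c3): row 4 has {2,3}; column 3 has {1,2} → 4.
Cell (r1,c1): row 1 has {1,2}; column 1 has {2,3} → 4.
Cell (r1,c3): row 1 has {1,2,4}; column 3 has {1,2,4} → 3.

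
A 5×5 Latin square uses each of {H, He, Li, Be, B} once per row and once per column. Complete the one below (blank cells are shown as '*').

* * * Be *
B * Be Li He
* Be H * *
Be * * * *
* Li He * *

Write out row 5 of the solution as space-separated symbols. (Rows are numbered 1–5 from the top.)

H Li He B Be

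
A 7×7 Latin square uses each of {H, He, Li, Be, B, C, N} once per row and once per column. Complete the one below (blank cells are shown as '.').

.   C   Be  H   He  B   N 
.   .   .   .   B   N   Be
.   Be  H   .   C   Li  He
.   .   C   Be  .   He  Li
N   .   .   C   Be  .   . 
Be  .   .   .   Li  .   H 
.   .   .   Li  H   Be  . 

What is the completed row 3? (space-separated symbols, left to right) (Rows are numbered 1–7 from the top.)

(r1,c1) = Li
(r2,c4) = He
(r3,c1) = B
(r3,c4) = N

B Be H N C Li He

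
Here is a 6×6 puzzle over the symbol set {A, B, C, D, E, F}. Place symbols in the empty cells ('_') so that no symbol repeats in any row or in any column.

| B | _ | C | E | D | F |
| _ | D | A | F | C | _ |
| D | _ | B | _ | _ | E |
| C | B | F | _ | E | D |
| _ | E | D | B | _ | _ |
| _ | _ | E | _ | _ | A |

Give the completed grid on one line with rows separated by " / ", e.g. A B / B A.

Cell (r1,c2): row 1 has {B,C,D,E,F}; column 2 has {B,D,E} → A.
Cell (r2,c1): row 2 has {A,C,D,F}; column 1 has {B,C,D} → E.
Cell (r2,c6): row 2 has {A,C,D,E,F}; column 6 has {A,D,E,F} → B.
Cell (r4,c4): row 4 has {B,C,D,E,F}; column 4 has {B,E,F} → A.
Cell (r5,c6): row 5 has {B,D,E}; column 6 has {A,B,D,E,F} → C.
Cell (r6,c1): row 6 has {A,E}; column 1 has {B,C,D,E} → F.
Cell (r6,c2): row 6 has {A,E,F}; column 2 has {A,B,D,E} → C.
Cell (r6,c4): row 6 has {A,C,E,F}; column 4 has {A,B,E,F} → D.
Cell (r6,c5): row 6 has {A,C,D,E,F}; column 5 has {C,D,E} → B.
Cell (r3,c2): row 3 has {B,D,E}; column 2 has {A,B,C,D,E} → F.
Cell (r3,c4): row 3 has {B,D,E,F}; column 4 has {A,B,D,E,F} → C.
Cell (r3,c5): row 3 has {B,C,D,E,F}; column 5 has {B,C,D,E} → A.
Cell (r5,c1): row 5 has {B,C,D,E}; column 1 has {B,C,D,E,F} → A.
Cell (r5,c5): row 5 has {A,B,C,D,E}; column 5 has {A,B,C,D,E} → F.

B A C E D F / E D A F C B / D F B C A E / C B F A E D / A E D B F C / F C E D B A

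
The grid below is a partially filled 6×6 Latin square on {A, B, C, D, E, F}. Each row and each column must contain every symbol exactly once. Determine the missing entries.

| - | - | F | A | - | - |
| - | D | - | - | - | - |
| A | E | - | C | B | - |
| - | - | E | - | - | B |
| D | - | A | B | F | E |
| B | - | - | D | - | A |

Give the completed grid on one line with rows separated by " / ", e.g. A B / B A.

E B F A C D / F D B E A C / A E D C B F / C A E F D B / D C A B F E / B F C D E A

(r3,c3) = D
(r3,c6) = F
(r4,c4) = F
(r5,c2) = C
(r6,c2) = F
(r6,c3) = C
(r6,c5) = E
(r1,c2) = B
(r2,c3) = B
(r2,c4) = E
(r2,c6) = C
(r4,c1) = C
(r4,c2) = A
(r4,c5) = D
(r1,c1) = E
(r1,c5) = C
(r1,c6) = D
(r2,c1) = F
(r2,c5) = A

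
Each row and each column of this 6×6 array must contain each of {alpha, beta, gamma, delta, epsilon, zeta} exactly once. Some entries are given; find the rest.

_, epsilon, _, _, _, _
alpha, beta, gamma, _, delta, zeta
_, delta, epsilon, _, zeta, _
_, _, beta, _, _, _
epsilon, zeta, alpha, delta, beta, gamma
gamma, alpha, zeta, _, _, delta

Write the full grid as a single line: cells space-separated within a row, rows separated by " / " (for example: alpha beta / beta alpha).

row 1 has {epsilon}; column 3 has {alpha,beta,gamma,epsilon,zeta} — only delta is left for (r1,c3).
row 2 has {alpha,beta,gamma,delta,zeta}; column 4 has {delta} — only epsilon is left for (r2,c4).
row 3 has {delta,epsilon,zeta}; column 1 has {alpha,gamma,epsilon} — only beta is left for (r3,c1).
row 3 has {beta,delta,epsilon,zeta}; column 6 has {gamma,delta,zeta} — only alpha is left for (r3,c6).
row 4 has {beta}; column 2 has {alpha,beta,delta,epsilon,zeta} — only gamma is left for (r4,c2).
row 4 has {beta,gamma}; column 6 has {alpha,gamma,delta,zeta} — only epsilon is left for (r4,c6).
row 6 has {alpha,gamma,delta,zeta}; column 4 has {delta,epsilon} — only beta is left for (r6,c4).
row 6 has {alpha,beta,gamma,delta,zeta}; column 5 has {beta,delta,zeta} — only epsilon is left for (r6,c5).
row 1 has {delta,epsilon}; column 1 has {alpha,beta,gamma,epsilon} — only zeta is left for (r1,c1).
row 1 has {delta,epsilon,zeta}; column 6 has {alpha,gamma,delta,epsilon,zeta} — only beta is left for (r1,c6).
row 3 has {alpha,beta,delta,epsilon,zeta}; column 4 has {beta,delta,epsilon} — only gamma is left for (r3,c4).
row 4 has {beta,gamma,epsilon}; column 1 has {alpha,beta,gamma,epsilon,zeta} — only delta is left for (r4,c1).
row 4 has {beta,gamma,delta,epsilon}; column 5 has {beta,delta,epsilon,zeta} — only alpha is left for (r4,c5).
row 1 has {beta,delta,epsilon,zeta}; column 4 has {beta,gamma,delta,epsilon} — only alpha is left for (r1,c4).
row 1 has {alpha,beta,delta,epsilon,zeta}; column 5 has {alpha,beta,delta,epsilon,zeta} — only gamma is left for (r1,c5).
row 4 has {alpha,beta,gamma,delta,epsilon}; column 4 has {alpha,beta,gamma,delta,epsilon} — only zeta is left for (r4,c4).

zeta epsilon delta alpha gamma beta / alpha beta gamma epsilon delta zeta / beta delta epsilon gamma zeta alpha / delta gamma beta zeta alpha epsilon / epsilon zeta alpha delta beta gamma / gamma alpha zeta beta epsilon delta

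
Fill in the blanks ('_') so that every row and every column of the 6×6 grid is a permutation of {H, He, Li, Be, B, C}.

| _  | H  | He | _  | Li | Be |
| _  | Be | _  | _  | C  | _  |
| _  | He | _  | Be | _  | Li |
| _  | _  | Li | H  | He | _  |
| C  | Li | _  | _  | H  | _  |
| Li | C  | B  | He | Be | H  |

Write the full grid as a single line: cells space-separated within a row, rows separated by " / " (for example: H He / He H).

B H He C Li Be / He Be H Li C B / H He C Be B Li / Be B Li H He C / C Li Be B H He / Li C B He Be H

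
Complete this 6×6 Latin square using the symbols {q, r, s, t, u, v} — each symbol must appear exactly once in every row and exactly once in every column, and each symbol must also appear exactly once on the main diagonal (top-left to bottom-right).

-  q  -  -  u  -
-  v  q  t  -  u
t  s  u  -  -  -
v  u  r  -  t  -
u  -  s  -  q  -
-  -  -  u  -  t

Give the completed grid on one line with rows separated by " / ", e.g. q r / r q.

(r4,c4): row 4 has {r,t,u,v}; column 4 has {t,u}; the diagonal has {q,t,u,v}, so it must be s.
(r4,c6): row 4 has {r,s,t,u,v}; column 6 has {t,u}, so it must be q.
(r6,c2): row 6 has {t,u}; column 2 has {q,s,u,v}, so it must be r.
(r6,c3): row 6 has {r,t,u}; column 3 has {q,r,s,u}, so it must be v.
(r6,c5): row 6 has {r,t,u,v}; column 5 has {q,t,u}, so it must be s.
(r1,c1): row 1 has {q,u}; column 1 has {t,u,v}; the diagonal has {q,s,t,u,v}, so it must be r.
(r1,c3): row 1 has {q,r,u}; column 3 has {q,r,s,u,v}, so it must be t.
(r1,c4): row 1 has {q,r,t,u}; column 4 has {s,t,u}, so it must be v.
(r1,c6): row 1 has {q,r,t,u,v}; column 6 has {q,t,u}, so it must be s.
(r2,c1): row 2 has {q,t,u,v}; column 1 has {r,t,u,v}, so it must be s.
(r2,c5): row 2 has {q,s,t,u,v}; column 5 has {q,s,t,u}, so it must be r.
(r3,c5): row 3 has {s,t,u}; column 5 has {q,r,s,t,u}, so it must be v.
(r3,c6): row 3 has {s,t,u,v}; column 6 has {q,s,t,u}, so it must be r.
(r5,c2): row 5 has {q,s,u}; column 2 has {q,r,s,u,v}, so it must be t.
(r5,c4): row 5 has {q,s,t,u}; column 4 has {s,t,u,v}, so it must be r.
(r5,c6): row 5 has {q,r,s,t,u}; column 6 has {q,r,s,t,u}, so it must be v.
(r6,c1): row 6 has {r,s,t,u,v}; column 1 has {r,s,t,u,v}, so it must be q.
(r3,c4): row 3 has {r,s,t,u,v}; column 4 has {r,s,t,u,v}, so it must be q.

r q t v u s / s v q t r u / t s u q v r / v u r s t q / u t s r q v / q r v u s t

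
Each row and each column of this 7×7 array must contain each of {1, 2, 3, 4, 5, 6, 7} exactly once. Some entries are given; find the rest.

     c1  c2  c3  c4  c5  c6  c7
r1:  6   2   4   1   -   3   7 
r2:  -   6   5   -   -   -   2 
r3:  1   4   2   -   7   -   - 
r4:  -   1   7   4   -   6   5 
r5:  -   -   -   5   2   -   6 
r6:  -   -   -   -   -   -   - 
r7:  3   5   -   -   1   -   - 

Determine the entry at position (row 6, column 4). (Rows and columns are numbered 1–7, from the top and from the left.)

2

(r1,c5) = 5
(r3,c6) = 5
(r3,c7) = 3
(r4,c1) = 2
(r4,c5) = 3
(r7,c3) = 6
(r7,c7) = 4
(r2,c5) = 4
(r3,c4) = 6
(r6,c5) = 6
(r6,c7) = 1
(r2,c1) = 7
(r2,c4) = 3
(r2,c6) = 1
(r5,c1) = 4
(r5,c6) = 7
(r6,c1) = 5
(r6,c3) = 3
(r7,c6) = 2
(r5,c2) = 3
(r5,c3) = 1
(r6,c2) = 7
(r6,c4) = 2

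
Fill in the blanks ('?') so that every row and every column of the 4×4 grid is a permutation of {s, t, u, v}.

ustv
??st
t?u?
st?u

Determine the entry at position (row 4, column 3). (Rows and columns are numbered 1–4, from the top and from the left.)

Cell (r2,c1): row 2 has {s,t}; column 1 has {s,t,u} → v.
Cell (r2,c2): row 2 has {s,t,v}; column 2 has {s,t} → u.
Cell (r3,c2): row 3 has {t,u}; column 2 has {s,t,u} → v.
Cell (r3,c4): row 3 has {t,u,v}; column 4 has {t,u,v} → s.
Cell (r4,c3): row 4 has {s,t,u}; column 3 has {s,t,u} → v.

v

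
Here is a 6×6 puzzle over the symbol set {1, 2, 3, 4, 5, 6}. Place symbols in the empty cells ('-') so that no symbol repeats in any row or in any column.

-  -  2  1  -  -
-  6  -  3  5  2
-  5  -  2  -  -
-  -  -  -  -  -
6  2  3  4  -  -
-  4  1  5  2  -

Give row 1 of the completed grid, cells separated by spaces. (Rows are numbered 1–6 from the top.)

(r1,c2) = 3
(r2,c3) = 4
(r3,c3) = 6
(r4,c2) = 1
(r4,c3) = 5
(r4,c4) = 6
(r5,c5) = 1
(r5,c6) = 5
(r6,c1) = 3
(r6,c6) = 6
(r1,c6) = 4
(r2,c1) = 1
(r3,c1) = 4
(r3,c5) = 3
(r3,c6) = 1
(r4,c1) = 2
(r4,c5) = 4
(r4,c6) = 3
(r1,c1) = 5
(r1,c5) = 6

5 3 2 1 6 4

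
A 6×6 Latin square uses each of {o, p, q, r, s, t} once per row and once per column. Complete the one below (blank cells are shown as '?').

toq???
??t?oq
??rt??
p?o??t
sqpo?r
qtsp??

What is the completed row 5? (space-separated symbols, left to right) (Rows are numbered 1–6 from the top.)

s q p o t r

(r2,c1) = r
(r2,c4) = s
(r3,c1) = o
(r5,c5) = t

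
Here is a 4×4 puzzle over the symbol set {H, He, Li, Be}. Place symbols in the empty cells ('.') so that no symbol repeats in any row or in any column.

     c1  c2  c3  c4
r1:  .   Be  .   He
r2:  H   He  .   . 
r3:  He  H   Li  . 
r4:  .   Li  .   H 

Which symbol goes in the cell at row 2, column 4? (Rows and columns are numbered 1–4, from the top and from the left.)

(r1,c1) = Li
(r1,c3) = H
(r2,c3) = Be
(r2,c4) = Li

Li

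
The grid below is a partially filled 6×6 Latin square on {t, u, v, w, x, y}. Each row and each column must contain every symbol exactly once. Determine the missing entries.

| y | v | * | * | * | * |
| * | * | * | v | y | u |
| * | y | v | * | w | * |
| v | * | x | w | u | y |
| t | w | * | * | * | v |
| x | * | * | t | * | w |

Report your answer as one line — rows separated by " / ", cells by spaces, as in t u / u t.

(r2,c1): row 2 has {u,v,y}; column 1 has {t,v,x,y}, so it must be w.
(r2,c3): row 2 has {u,v,w,y}; column 3 has {v,x}, so it must be t.
(r3,c1): row 3 has {v,w,y}; column 1 has {t,v,w,x,y}, so it must be u.
(r3,c4): row 3 has {u,v,w,y}; column 4 has {t,v,w}, so it must be x.
(r3,c6): row 3 has {u,v,w,x,y}; column 6 has {u,v,w,y}, so it must be t.
(r4,c2): row 4 has {u,v,w,x,y}; column 2 has {v,w,y}, so it must be t.
(r5,c5): row 5 has {t,v,w}; column 5 has {u,w,y}, so it must be x.
(r6,c2): row 6 has {t,w,x}; column 2 has {t,v,w,y}, so it must be u.
(r6,c3): row 6 has {t,u,w,x}; column 3 has {t,v,x}, so it must be y.
(r6,c5): row 6 has {t,u,w,x,y}; column 5 has {u,w,x,y}, so it must be v.
(r1,c4): row 1 has {v,y}; column 4 has {t,v,w,x}, so it must be u.
(r1,c5): row 1 has {u,v,y}; column 5 has {u,v,w,x,y}, so it must be t.
(r1,c6): row 1 has {t,u,v,y}; column 6 has {t,u,v,w,y}, so it must be x.
(r2,c2): row 2 has {t,u,v,w,y}; column 2 has {t,u,v,w,y}, so it must be x.
(r5,c3): row 5 has {t,v,w,x}; column 3 has {t,v,x,y}, so it must be u.
(r5,c4): row 5 has {t,u,v,w,x}; column 4 has {t,u,v,w,x}, so it must be y.
(r1,c3): row 1 has {t,u,v,x,y}; column 3 has {t,u,v,x,y}, so it must be w.

y v w u t x / w x t v y u / u y v x w t / v t x w u y / t w u y x v / x u y t v w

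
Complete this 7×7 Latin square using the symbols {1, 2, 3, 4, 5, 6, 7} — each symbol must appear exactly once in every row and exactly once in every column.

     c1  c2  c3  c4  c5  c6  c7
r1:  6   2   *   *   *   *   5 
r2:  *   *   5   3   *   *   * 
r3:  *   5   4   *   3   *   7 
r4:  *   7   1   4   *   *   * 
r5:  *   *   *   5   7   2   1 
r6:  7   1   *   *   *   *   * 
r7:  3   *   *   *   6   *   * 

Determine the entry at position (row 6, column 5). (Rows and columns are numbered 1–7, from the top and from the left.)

(r5,c1): row 5 has {1,2,5,7}; column 1 has {3,6,7}, so it must be 4.
(r7,c2): row 7 has {3,6}; column 2 has {1,2,5,7}, so it must be 4.
(r7,c7): row 7 has {3,4,6}; column 7 has {1,5,7}, so it must be 2.
(r2,c2): row 2 has {3,5}; column 2 has {1,2,4,5,7}, so it must be 6.
(r2,c7): row 2 has {3,5,6}; column 7 has {1,2,5,7}, so it must be 4.
(r5,c2): row 5 has {1,2,4,5,7}; column 2 has {1,2,4,5,6,7}, so it must be 3.
(r5,c3): row 5 has {1,2,3,4,5,7}; column 3 has {1,4,5}, so it must be 6.
(r7,c3): row 7 has {2,3,4,6}; column 3 has {1,4,5,6}, so it must be 7.
(r7,c4): row 7 has {2,3,4,6,7}; column 4 has {3,4,5}, so it must be 1.
(r7,c6): row 7 has {1,2,3,4,6,7}; column 6 has {2}, so it must be 5.
(r1,c3): row 1 has {2,5,6}; column 3 has {1,4,5,6,7}, so it must be 3.
(r1,c4): row 1 has {2,3,5,6}; column 4 has {1,3,4,5}, so it must be 7.
(r6,c3): row 6 has {1,7}; column 3 has {1,3,4,5,6,7}, so it must be 2.
(r6,c4): row 6 has {1,2,7}; column 4 has {1,3,4,5,7}, so it must be 6.
(r6,c7): row 6 has {1,2,6,7}; column 7 has {1,2,4,5,7}, so it must be 3.
(r3,c4): row 3 has {3,4,5,7}; column 4 has {1,3,4,5,6,7}, so it must be 2.
(r4,c7): row 4 has {1,4,7}; column 7 has {1,2,3,4,5,7}, so it must be 6.
(r6,c6): row 6 has {1,2,3,6,7}; column 6 has {2,5}, so it must be 4.
(r1,c6): row 1 has {2,3,5,6,7}; column 6 has {2,4,5}, so it must be 1.
(r2,c6): row 2 has {3,4,5,6}; column 6 has {1,2,4,5}, so it must be 7.
(r3,c1): row 3 has {2,3,4,5,7}; column 1 has {3,4,6,7}, so it must be 1.
(r3,c6): row 3 has {1,2,3,4,5,7}; column 6 has {1,2,4,5,7}, so it must be 6.
(r4,c6): row 4 has {1,4,6,7}; column 6 has {1,2,4,5,6,7}, so it must be 3.
(r6,c5): row 6 has {1,2,3,4,6,7}; column 5 has {3,6,7}, so it must be 5.

5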